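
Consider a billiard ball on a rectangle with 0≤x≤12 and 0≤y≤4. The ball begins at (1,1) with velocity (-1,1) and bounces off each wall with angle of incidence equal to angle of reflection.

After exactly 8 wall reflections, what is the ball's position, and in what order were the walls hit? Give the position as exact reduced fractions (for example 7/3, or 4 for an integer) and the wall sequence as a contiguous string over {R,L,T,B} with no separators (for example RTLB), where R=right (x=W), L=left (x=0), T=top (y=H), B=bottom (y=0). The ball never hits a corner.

Final position: (2,0)
Wall sequence: LTBTRBTB

1. t=1 → L at (0,2); v=(1,1)
2. t=2 → T at (2,4); v=(1,-1)
3. t=4 → B at (6,0); v=(1,1)
4. t=4 → T at (10,4); v=(1,-1)
5. t=2 → R at (12,2); v=(-1,-1)
6. t=2 → B at (10,0); v=(-1,1)
7. t=4 → T at (6,4); v=(-1,-1)
8. t=4 → B at (2,0); v=(-1,1)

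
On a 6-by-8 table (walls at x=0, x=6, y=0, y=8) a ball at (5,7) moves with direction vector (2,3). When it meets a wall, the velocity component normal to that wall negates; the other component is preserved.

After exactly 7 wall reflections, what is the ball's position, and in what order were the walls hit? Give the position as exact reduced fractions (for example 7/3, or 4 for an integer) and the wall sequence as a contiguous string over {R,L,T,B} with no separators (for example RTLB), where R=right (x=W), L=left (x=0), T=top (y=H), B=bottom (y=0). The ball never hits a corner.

1. t=1/3 → T at (17/3,8); v=(2,-3)
2. t=1/6 → R at (6,15/2); v=(-2,-3)
3. t=5/2 → B at (1,0); v=(-2,3)
4. t=1/2 → L at (0,3/2); v=(2,3)
5. t=13/6 → T at (13/3,8); v=(2,-3)
6. t=5/6 → R at (6,11/2); v=(-2,-3)
7. t=11/6 → B at (7/3,0); v=(-2,3)

Final position: (7/3,0)
Wall sequence: TRBLTRB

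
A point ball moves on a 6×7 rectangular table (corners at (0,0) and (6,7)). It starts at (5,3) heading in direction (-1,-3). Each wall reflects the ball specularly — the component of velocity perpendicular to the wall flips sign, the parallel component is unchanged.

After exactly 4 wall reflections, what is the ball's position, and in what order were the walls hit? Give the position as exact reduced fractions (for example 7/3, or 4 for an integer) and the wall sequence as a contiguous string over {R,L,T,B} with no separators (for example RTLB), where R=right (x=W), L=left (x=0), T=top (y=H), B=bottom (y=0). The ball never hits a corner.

1. t=1 → B at (4,0); v=(-1,3)
2. t=7/3 → T at (5/3,7); v=(-1,-3)
3. t=5/3 → L at (0,2); v=(1,-3)
4. t=2/3 → B at (2/3,0); v=(1,3)

Final position: (2/3,0)
Wall sequence: BTLB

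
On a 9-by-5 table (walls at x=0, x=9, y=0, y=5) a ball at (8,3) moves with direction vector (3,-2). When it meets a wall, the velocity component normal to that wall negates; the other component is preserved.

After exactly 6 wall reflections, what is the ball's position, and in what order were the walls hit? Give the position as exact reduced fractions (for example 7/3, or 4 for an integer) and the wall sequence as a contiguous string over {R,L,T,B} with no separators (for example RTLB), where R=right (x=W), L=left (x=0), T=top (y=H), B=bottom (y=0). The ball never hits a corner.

Final position: (17/2,0)
Wall sequence: RBLTRB

1. t=1/3 → R at (9,7/3); v=(-3,-2)
2. t=7/6 → B at (11/2,0); v=(-3,2)
3. t=11/6 → L at (0,11/3); v=(3,2)
4. t=2/3 → T at (2,5); v=(3,-2)
5. t=7/3 → R at (9,1/3); v=(-3,-2)
6. t=1/6 → B at (17/2,0); v=(-3,2)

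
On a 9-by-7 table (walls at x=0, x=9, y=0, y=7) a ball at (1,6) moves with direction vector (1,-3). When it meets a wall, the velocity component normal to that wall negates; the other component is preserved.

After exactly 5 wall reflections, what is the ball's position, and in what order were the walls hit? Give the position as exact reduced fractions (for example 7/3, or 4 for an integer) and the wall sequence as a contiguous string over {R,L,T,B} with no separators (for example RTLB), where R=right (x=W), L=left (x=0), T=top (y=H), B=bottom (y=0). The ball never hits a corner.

Final position: (8,7)
Wall sequence: BTBRT

1. t=2 → B at (3,0); v=(1,3)
2. t=7/3 → T at (16/3,7); v=(1,-3)
3. t=7/3 → B at (23/3,0); v=(1,3)
4. t=4/3 → R at (9,4); v=(-1,3)
5. t=1 → T at (8,7); v=(-1,-3)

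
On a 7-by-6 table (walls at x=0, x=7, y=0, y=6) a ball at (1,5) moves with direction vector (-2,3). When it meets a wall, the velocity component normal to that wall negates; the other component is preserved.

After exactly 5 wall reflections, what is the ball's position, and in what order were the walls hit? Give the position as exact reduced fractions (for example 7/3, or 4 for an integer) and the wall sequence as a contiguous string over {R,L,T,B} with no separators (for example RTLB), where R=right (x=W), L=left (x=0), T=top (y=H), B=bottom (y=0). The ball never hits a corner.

Final position: (19/3,6)
Wall sequence: TLBRT

1. t=1/3 → T at (1/3,6); v=(-2,-3)
2. t=1/6 → L at (0,11/2); v=(2,-3)
3. t=11/6 → B at (11/3,0); v=(2,3)
4. t=5/3 → R at (7,5); v=(-2,3)
5. t=1/3 → T at (19/3,6); v=(-2,-3)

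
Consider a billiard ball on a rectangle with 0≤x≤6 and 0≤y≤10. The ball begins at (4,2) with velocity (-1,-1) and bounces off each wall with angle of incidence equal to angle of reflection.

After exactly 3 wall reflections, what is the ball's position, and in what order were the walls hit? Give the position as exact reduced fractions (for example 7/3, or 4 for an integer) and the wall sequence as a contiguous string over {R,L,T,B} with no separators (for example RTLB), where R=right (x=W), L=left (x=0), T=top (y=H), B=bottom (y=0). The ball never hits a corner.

Final position: (6,8)
Wall sequence: BLR

1. t=2 → B at (2,0); v=(-1,1)
2. t=2 → L at (0,2); v=(1,1)
3. t=6 → R at (6,8); v=(-1,1)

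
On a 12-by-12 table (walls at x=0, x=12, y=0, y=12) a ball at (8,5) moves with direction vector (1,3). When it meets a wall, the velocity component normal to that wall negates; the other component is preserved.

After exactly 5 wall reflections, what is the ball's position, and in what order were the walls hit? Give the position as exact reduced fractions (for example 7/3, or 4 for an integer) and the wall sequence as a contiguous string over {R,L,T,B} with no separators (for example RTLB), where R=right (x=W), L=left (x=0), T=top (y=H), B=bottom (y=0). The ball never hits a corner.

1. t=7/3 → T at (31/3,12); v=(1,-3)
2. t=5/3 → R at (12,7); v=(-1,-3)
3. t=7/3 → B at (29/3,0); v=(-1,3)
4. t=4 → T at (17/3,12); v=(-1,-3)
5. t=4 → B at (5/3,0); v=(-1,3)

Final position: (5/3,0)
Wall sequence: TRBTB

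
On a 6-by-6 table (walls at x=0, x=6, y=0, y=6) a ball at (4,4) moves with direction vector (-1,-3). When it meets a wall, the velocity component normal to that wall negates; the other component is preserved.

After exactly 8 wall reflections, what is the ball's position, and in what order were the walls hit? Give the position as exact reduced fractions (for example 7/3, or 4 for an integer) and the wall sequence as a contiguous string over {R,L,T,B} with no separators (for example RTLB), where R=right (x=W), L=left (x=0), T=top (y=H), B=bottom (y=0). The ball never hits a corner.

Final position: (14/3,6)
Wall sequence: BTLBTBRT

1. t=4/3 → B at (8/3,0); v=(-1,3)
2. t=2 → T at (2/3,6); v=(-1,-3)
3. t=2/3 → L at (0,4); v=(1,-3)
4. t=4/3 → B at (4/3,0); v=(1,3)
5. t=2 → T at (10/3,6); v=(1,-3)
6. t=2 → B at (16/3,0); v=(1,3)
7. t=2/3 → R at (6,2); v=(-1,3)
8. t=4/3 → T at (14/3,6); v=(-1,-3)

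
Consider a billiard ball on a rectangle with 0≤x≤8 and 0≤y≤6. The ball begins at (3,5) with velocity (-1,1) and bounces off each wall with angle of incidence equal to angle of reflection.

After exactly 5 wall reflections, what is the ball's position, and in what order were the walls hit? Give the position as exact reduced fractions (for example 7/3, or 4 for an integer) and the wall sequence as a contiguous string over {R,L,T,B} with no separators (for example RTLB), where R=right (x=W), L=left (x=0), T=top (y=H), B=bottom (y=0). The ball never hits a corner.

Final position: (6,6)
Wall sequence: TLBRT

1. t=1 → T at (2,6); v=(-1,-1)
2. t=2 → L at (0,4); v=(1,-1)
3. t=4 → B at (4,0); v=(1,1)
4. t=4 → R at (8,4); v=(-1,1)
5. t=2 → T at (6,6); v=(-1,-1)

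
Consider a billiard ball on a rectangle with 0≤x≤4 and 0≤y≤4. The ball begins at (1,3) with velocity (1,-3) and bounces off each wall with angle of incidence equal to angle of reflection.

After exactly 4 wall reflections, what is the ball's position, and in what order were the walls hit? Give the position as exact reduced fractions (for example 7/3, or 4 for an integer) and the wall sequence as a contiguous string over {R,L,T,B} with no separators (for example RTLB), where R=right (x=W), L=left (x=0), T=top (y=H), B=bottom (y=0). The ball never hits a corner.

Final position: (10/3,0)
Wall sequence: BTRB

1. t=1 → B at (2,0); v=(1,3)
2. t=4/3 → T at (10/3,4); v=(1,-3)
3. t=2/3 → R at (4,2); v=(-1,-3)
4. t=2/3 → B at (10/3,0); v=(-1,3)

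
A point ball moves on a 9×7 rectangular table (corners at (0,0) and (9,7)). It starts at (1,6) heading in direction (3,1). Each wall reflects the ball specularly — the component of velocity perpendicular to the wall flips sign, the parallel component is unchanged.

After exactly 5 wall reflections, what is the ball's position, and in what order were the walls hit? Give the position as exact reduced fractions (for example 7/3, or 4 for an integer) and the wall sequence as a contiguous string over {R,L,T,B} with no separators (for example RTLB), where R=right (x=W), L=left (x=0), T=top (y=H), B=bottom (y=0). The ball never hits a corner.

1. t=1 → T at (4,7); v=(3,-1)
2. t=5/3 → R at (9,16/3); v=(-3,-1)
3. t=3 → L at (0,7/3); v=(3,-1)
4. t=7/3 → B at (7,0); v=(3,1)
5. t=2/3 → R at (9,2/3); v=(-3,1)

Final position: (9,2/3)
Wall sequence: TRLBR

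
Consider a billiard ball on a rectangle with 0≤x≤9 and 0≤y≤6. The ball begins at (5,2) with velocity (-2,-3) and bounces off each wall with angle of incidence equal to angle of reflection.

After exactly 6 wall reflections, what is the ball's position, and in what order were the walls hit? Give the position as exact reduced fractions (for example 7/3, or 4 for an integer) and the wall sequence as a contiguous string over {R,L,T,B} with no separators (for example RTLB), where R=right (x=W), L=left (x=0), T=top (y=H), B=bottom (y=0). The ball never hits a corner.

Final position: (9,5)
Wall sequence: BLTBTR

1. t=2/3 → B at (11/3,0); v=(-2,3)
2. t=11/6 → L at (0,11/2); v=(2,3)
3. t=1/6 → T at (1/3,6); v=(2,-3)
4. t=2 → B at (13/3,0); v=(2,3)
5. t=2 → T at (25/3,6); v=(2,-3)
6. t=1/3 → R at (9,5); v=(-2,-3)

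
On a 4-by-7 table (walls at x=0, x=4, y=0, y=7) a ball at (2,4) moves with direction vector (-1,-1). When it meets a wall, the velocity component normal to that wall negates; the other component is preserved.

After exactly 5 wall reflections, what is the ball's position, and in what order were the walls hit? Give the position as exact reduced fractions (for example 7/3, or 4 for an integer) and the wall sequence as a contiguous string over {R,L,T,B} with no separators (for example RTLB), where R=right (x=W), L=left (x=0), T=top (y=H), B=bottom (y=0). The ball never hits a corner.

Final position: (1,7)
Wall sequence: LBRLT

1. t=2 → L at (0,2); v=(1,-1)
2. t=2 → B at (2,0); v=(1,1)
3. t=2 → R at (4,2); v=(-1,1)
4. t=4 → L at (0,6); v=(1,1)
5. t=1 → T at (1,7); v=(1,-1)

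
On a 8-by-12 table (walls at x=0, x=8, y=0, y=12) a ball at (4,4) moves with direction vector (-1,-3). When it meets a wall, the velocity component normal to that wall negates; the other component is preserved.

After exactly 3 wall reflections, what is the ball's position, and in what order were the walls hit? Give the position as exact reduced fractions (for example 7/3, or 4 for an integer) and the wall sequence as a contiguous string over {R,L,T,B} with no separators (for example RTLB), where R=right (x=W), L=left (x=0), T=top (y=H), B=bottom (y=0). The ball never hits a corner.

Final position: (4/3,12)
Wall sequence: BLT

1. t=4/3 → B at (8/3,0); v=(-1,3)
2. t=8/3 → L at (0,8); v=(1,3)
3. t=4/3 → T at (4/3,12); v=(1,-3)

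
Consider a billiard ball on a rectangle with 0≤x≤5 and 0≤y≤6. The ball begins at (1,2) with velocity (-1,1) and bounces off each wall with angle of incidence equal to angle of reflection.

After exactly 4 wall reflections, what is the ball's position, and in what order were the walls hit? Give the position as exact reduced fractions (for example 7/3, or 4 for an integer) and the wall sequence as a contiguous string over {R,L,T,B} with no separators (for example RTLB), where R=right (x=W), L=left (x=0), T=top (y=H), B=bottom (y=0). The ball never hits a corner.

Final position: (1,0)
Wall sequence: LTRB

1. t=1 → L at (0,3); v=(1,1)
2. t=3 → T at (3,6); v=(1,-1)
3. t=2 → R at (5,4); v=(-1,-1)
4. t=4 → B at (1,0); v=(-1,1)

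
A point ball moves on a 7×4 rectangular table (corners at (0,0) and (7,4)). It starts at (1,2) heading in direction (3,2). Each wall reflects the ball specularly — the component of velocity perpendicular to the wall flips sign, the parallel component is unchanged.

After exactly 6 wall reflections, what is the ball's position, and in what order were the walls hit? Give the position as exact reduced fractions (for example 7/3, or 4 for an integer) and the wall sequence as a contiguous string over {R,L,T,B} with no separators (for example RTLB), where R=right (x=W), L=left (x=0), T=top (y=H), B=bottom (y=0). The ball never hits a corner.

1. t=1 → T at (4,4); v=(3,-2)
2. t=1 → R at (7,2); v=(-3,-2)
3. t=1 → B at (4,0); v=(-3,2)
4. t=4/3 → L at (0,8/3); v=(3,2)
5. t=2/3 → T at (2,4); v=(3,-2)
6. t=5/3 → R at (7,2/3); v=(-3,-2)

Final position: (7,2/3)
Wall sequence: TRBLTR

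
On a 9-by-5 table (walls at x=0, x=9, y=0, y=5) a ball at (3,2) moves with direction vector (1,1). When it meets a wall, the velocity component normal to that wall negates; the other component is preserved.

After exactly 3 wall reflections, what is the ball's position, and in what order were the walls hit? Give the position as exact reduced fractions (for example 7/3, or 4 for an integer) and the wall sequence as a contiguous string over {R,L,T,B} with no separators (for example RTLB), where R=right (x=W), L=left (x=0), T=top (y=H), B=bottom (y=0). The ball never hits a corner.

Final position: (7,0)
Wall sequence: TRB

1. t=3 → T at (6,5); v=(1,-1)
2. t=3 → R at (9,2); v=(-1,-1)
3. t=2 → B at (7,0); v=(-1,1)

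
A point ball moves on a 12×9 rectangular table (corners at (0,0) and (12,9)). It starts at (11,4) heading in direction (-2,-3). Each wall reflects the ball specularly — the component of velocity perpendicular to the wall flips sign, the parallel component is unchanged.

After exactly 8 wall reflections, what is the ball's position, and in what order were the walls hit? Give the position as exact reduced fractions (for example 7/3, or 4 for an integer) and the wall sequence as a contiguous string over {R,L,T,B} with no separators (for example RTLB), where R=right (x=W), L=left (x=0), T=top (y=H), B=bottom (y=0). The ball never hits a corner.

Final position: (7/3,9)
Wall sequence: BTLBTRBT

1. t=4/3 → B at (25/3,0); v=(-2,3)
2. t=3 → T at (7/3,9); v=(-2,-3)
3. t=7/6 → L at (0,11/2); v=(2,-3)
4. t=11/6 → B at (11/3,0); v=(2,3)
5. t=3 → T at (29/3,9); v=(2,-3)
6. t=7/6 → R at (12,11/2); v=(-2,-3)
7. t=11/6 → B at (25/3,0); v=(-2,3)
8. t=3 → T at (7/3,9); v=(-2,-3)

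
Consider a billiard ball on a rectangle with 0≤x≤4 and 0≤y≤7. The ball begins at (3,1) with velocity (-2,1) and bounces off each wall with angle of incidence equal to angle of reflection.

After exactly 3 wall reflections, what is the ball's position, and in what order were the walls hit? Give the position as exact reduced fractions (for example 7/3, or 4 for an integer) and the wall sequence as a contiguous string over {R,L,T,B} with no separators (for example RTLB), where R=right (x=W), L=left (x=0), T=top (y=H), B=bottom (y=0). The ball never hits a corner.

1. t=3/2 → L at (0,5/2); v=(2,1)
2. t=2 → R at (4,9/2); v=(-2,1)
3. t=2 → L at (0,13/2); v=(2,1)

Final position: (0,13/2)
Wall sequence: LRL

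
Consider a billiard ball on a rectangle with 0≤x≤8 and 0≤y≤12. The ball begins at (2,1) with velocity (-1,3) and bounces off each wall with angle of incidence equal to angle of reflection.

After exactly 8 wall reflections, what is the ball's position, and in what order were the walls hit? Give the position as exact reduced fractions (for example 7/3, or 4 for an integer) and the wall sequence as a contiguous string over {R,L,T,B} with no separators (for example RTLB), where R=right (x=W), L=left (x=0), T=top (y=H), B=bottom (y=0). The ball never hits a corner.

Final position: (5/3,12)
Wall sequence: LTBRTBLT

1. t=2 → L at (0,7); v=(1,3)
2. t=5/3 → T at (5/3,12); v=(1,-3)
3. t=4 → B at (17/3,0); v=(1,3)
4. t=7/3 → R at (8,7); v=(-1,3)
5. t=5/3 → T at (19/3,12); v=(-1,-3)
6. t=4 → B at (7/3,0); v=(-1,3)
7. t=7/3 → L at (0,7); v=(1,3)
8. t=5/3 → T at (5/3,12); v=(1,-3)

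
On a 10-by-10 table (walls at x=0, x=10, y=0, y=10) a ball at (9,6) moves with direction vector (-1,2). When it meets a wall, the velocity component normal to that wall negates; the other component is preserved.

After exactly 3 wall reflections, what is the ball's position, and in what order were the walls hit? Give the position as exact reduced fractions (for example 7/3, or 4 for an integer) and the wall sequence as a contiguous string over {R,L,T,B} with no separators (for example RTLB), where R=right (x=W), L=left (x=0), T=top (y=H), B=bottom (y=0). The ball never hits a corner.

Final position: (0,4)
Wall sequence: TBL

1. t=2 → T at (7,10); v=(-1,-2)
2. t=5 → B at (2,0); v=(-1,2)
3. t=2 → L at (0,4); v=(1,2)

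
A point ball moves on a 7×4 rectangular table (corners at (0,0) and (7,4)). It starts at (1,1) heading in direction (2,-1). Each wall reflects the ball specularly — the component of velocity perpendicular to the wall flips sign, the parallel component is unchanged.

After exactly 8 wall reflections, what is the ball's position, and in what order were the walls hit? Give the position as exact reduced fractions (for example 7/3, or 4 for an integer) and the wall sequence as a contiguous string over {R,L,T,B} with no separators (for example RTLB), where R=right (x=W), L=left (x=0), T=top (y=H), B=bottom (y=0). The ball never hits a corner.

Final position: (0,7/2)
Wall sequence: BRTLBRTL

1. t=1 → B at (3,0); v=(2,1)
2. t=2 → R at (7,2); v=(-2,1)
3. t=2 → T at (3,4); v=(-2,-1)
4. t=3/2 → L at (0,5/2); v=(2,-1)
5. t=5/2 → B at (5,0); v=(2,1)
6. t=1 → R at (7,1); v=(-2,1)
7. t=3 → T at (1,4); v=(-2,-1)
8. t=1/2 → L at (0,7/2); v=(2,-1)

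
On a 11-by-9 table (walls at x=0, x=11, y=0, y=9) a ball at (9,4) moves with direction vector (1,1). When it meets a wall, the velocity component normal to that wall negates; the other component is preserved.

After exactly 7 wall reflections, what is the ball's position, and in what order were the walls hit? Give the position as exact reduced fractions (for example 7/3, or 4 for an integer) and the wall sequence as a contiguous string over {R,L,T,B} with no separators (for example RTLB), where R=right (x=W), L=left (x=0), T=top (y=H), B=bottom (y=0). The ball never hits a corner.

Final position: (3,0)
Wall sequence: RTLBTRB

1. t=2 → R at (11,6); v=(-1,1)
2. t=3 → T at (8,9); v=(-1,-1)
3. t=8 → L at (0,1); v=(1,-1)
4. t=1 → B at (1,0); v=(1,1)
5. t=9 → T at (10,9); v=(1,-1)
6. t=1 → R at (11,8); v=(-1,-1)
7. t=8 → B at (3,0); v=(-1,1)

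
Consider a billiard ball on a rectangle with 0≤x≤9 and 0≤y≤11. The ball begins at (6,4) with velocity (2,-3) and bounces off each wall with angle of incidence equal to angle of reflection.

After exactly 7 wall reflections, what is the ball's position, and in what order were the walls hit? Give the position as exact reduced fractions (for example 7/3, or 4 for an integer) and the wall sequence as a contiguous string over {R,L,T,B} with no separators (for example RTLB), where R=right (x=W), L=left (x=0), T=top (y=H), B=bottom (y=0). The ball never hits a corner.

Final position: (16/3,11)
Wall sequence: BRTLBRT

1. t=4/3 → B at (26/3,0); v=(2,3)
2. t=1/6 → R at (9,1/2); v=(-2,3)
3. t=7/2 → T at (2,11); v=(-2,-3)
4. t=1 → L at (0,8); v=(2,-3)
5. t=8/3 → B at (16/3,0); v=(2,3)
6. t=11/6 → R at (9,11/2); v=(-2,3)
7. t=11/6 → T at (16/3,11); v=(-2,-3)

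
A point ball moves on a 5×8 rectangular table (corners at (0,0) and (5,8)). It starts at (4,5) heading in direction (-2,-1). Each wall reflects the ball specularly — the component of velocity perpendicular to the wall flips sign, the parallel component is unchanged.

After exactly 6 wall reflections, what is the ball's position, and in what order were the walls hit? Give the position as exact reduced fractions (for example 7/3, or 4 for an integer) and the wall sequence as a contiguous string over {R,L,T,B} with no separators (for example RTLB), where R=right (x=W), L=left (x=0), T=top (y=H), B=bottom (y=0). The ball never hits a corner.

1. t=2 → L at (0,3); v=(2,-1)
2. t=5/2 → R at (5,1/2); v=(-2,-1)
3. t=1/2 → B at (4,0); v=(-2,1)
4. t=2 → L at (0,2); v=(2,1)
5. t=5/2 → R at (5,9/2); v=(-2,1)
6. t=5/2 → L at (0,7); v=(2,1)

Final position: (0,7)
Wall sequence: LRBLRL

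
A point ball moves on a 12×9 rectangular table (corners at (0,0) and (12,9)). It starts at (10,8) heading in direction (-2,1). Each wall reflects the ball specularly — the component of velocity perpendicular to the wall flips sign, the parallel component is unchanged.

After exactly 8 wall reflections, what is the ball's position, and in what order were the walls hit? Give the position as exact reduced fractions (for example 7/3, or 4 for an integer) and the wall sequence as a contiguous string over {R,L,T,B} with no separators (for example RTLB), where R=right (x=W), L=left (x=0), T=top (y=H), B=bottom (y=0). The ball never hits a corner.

1. t=1 → T at (8,9); v=(-2,-1)
2. t=4 → L at (0,5); v=(2,-1)
3. t=5 → B at (10,0); v=(2,1)
4. t=1 → R at (12,1); v=(-2,1)
5. t=6 → L at (0,7); v=(2,1)
6. t=2 → T at (4,9); v=(2,-1)
7. t=4 → R at (12,5); v=(-2,-1)
8. t=5 → B at (2,0); v=(-2,1)

Final position: (2,0)
Wall sequence: TLBRLTRB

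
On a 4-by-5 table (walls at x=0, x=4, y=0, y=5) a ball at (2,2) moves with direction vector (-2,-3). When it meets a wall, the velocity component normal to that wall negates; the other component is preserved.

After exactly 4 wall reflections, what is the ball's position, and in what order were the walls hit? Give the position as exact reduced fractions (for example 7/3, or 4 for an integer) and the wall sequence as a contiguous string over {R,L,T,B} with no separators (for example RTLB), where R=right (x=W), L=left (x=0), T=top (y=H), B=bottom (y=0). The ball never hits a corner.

Final position: (4,3)
Wall sequence: BLTR

1. t=2/3 → B at (2/3,0); v=(-2,3)
2. t=1/3 → L at (0,1); v=(2,3)
3. t=4/3 → T at (8/3,5); v=(2,-3)
4. t=2/3 → R at (4,3); v=(-2,-3)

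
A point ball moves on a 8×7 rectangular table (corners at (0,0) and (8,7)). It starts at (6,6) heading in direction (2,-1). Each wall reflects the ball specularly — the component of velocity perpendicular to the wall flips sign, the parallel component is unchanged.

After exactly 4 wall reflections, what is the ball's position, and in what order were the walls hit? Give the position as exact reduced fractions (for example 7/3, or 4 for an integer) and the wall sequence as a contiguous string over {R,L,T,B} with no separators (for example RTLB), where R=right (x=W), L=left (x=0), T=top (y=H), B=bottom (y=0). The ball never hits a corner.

1. t=1 → R at (8,5); v=(-2,-1)
2. t=4 → L at (0,1); v=(2,-1)
3. t=1 → B at (2,0); v=(2,1)
4. t=3 → R at (8,3); v=(-2,1)

Final position: (8,3)
Wall sequence: RLBR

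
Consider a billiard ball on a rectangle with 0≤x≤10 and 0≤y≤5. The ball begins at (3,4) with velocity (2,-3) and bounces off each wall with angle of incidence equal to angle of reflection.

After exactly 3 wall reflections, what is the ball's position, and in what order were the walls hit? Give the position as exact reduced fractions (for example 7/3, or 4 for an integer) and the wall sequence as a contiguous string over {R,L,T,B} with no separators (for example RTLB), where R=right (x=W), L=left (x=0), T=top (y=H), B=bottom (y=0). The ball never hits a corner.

1. t=4/3 → B at (17/3,0); v=(2,3)
2. t=5/3 → T at (9,5); v=(2,-3)
3. t=1/2 → R at (10,7/2); v=(-2,-3)

Final position: (10,7/2)
Wall sequence: BTR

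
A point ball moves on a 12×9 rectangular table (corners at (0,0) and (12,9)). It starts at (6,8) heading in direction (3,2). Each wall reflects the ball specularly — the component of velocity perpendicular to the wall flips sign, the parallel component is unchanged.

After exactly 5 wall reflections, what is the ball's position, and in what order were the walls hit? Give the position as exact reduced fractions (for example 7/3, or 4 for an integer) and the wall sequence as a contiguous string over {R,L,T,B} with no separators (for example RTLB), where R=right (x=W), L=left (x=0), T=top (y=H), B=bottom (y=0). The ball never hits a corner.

Final position: (21/2,9)
Wall sequence: TRBLT

1. t=1/2 → T at (15/2,9); v=(3,-2)
2. t=3/2 → R at (12,6); v=(-3,-2)
3. t=3 → B at (3,0); v=(-3,2)
4. t=1 → L at (0,2); v=(3,2)
5. t=7/2 → T at (21/2,9); v=(3,-2)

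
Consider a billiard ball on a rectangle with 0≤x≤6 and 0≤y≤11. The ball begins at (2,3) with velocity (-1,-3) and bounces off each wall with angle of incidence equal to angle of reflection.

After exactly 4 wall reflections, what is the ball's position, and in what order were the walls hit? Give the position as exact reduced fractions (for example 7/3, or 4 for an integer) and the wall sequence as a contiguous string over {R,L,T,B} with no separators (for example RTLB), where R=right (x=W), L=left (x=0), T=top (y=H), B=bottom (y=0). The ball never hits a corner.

1. t=1 → B at (1,0); v=(-1,3)
2. t=1 → L at (0,3); v=(1,3)
3. t=8/3 → T at (8/3,11); v=(1,-3)
4. t=10/3 → R at (6,1); v=(-1,-3)

Final position: (6,1)
Wall sequence: BLTR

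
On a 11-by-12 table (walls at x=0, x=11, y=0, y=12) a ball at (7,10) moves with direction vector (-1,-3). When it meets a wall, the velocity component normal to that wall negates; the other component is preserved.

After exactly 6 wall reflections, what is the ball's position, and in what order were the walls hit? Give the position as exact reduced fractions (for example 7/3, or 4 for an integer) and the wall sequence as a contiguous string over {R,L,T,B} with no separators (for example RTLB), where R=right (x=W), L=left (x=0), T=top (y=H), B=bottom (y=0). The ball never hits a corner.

Final position: (11,4)
Wall sequence: BLTBTR

1. t=10/3 → B at (11/3,0); v=(-1,3)
2. t=11/3 → L at (0,11); v=(1,3)
3. t=1/3 → T at (1/3,12); v=(1,-3)
4. t=4 → B at (13/3,0); v=(1,3)
5. t=4 → T at (25/3,12); v=(1,-3)
6. t=8/3 → R at (11,4); v=(-1,-3)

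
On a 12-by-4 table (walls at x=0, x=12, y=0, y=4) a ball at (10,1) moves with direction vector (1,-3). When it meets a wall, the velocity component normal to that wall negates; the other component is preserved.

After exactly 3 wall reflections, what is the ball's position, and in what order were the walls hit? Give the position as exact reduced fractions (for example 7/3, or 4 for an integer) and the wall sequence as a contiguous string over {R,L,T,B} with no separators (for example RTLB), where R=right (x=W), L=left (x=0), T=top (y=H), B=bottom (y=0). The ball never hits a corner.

1. t=1/3 → B at (31/3,0); v=(1,3)
2. t=4/3 → T at (35/3,4); v=(1,-3)
3. t=1/3 → R at (12,3); v=(-1,-3)

Final position: (12,3)
Wall sequence: BTR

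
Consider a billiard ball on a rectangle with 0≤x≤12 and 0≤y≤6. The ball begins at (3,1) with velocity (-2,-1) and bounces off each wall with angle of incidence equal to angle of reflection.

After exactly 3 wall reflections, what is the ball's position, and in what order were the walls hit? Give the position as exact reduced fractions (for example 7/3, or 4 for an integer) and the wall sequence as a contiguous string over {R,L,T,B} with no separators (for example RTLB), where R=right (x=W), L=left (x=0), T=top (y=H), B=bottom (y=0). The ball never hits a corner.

Final position: (11,6)
Wall sequence: BLT

1. t=1 → B at (1,0); v=(-2,1)
2. t=1/2 → L at (0,1/2); v=(2,1)
3. t=11/2 → T at (11,6); v=(2,-1)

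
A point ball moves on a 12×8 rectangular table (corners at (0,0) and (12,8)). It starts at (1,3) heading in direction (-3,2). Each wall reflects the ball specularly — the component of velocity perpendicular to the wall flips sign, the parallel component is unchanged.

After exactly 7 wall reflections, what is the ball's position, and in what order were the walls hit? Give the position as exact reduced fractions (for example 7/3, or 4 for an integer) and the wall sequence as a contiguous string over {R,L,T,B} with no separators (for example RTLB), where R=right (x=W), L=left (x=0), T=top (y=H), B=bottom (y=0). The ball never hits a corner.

1. t=1/3 → L at (0,11/3); v=(3,2)
2. t=13/6 → T at (13/2,8); v=(3,-2)
3. t=11/6 → R at (12,13/3); v=(-3,-2)
4. t=13/6 → B at (11/2,0); v=(-3,2)
5. t=11/6 → L at (0,11/3); v=(3,2)
6. t=13/6 → T at (13/2,8); v=(3,-2)
7. t=11/6 → R at (12,13/3); v=(-3,-2)

Final position: (12,13/3)
Wall sequence: LTRBLTR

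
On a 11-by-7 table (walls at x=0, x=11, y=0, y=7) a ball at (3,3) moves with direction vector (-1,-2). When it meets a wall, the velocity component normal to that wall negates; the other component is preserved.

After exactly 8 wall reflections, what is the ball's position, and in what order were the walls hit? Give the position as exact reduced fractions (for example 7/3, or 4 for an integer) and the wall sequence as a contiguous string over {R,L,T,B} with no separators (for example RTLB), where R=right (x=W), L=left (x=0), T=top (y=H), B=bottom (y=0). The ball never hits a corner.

Final position: (6,7)
Wall sequence: BLTBTRBT

1. t=3/2 → B at (3/2,0); v=(-1,2)
2. t=3/2 → L at (0,3); v=(1,2)
3. t=2 → T at (2,7); v=(1,-2)
4. t=7/2 → B at (11/2,0); v=(1,2)
5. t=7/2 → T at (9,7); v=(1,-2)
6. t=2 → R at (11,3); v=(-1,-2)
7. t=3/2 → B at (19/2,0); v=(-1,2)
8. t=7/2 → T at (6,7); v=(-1,-2)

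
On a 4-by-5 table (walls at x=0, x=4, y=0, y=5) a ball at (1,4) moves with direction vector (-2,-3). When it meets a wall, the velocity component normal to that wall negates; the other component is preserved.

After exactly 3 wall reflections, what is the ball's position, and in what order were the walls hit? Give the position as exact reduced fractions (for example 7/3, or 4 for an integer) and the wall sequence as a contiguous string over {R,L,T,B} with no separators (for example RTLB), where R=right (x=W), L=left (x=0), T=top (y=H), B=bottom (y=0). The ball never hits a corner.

Final position: (4,7/2)
Wall sequence: LBR

1. t=1/2 → L at (0,5/2); v=(2,-3)
2. t=5/6 → B at (5/3,0); v=(2,3)
3. t=7/6 → R at (4,7/2); v=(-2,3)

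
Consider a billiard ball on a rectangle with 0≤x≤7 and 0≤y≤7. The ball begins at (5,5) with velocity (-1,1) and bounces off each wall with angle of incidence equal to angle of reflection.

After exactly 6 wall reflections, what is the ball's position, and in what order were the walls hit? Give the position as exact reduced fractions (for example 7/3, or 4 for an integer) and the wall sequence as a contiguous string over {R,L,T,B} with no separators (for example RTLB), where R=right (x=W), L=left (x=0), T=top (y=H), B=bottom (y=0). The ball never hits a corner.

Final position: (0,4)
Wall sequence: TLBRTL

1. t=2 → T at (3,7); v=(-1,-1)
2. t=3 → L at (0,4); v=(1,-1)
3. t=4 → B at (4,0); v=(1,1)
4. t=3 → R at (7,3); v=(-1,1)
5. t=4 → T at (3,7); v=(-1,-1)
6. t=3 → L at (0,4); v=(1,-1)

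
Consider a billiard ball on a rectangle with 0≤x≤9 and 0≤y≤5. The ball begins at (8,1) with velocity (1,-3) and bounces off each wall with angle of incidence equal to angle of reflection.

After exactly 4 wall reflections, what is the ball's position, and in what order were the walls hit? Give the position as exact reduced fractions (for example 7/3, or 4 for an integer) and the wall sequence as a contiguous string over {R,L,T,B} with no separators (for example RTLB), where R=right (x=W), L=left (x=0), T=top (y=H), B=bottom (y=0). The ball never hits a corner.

1. t=1/3 → B at (25/3,0); v=(1,3)
2. t=2/3 → R at (9,2); v=(-1,3)
3. t=1 → T at (8,5); v=(-1,-3)
4. t=5/3 → B at (19/3,0); v=(-1,3)

Final position: (19/3,0)
Wall sequence: BRTB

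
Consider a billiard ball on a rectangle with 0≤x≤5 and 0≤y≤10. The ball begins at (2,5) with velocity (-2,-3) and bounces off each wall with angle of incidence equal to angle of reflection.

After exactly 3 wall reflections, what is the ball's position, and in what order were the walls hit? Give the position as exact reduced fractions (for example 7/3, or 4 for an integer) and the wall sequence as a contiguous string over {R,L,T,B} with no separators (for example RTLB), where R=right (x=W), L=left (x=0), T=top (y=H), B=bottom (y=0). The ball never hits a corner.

1. t=1 → L at (0,2); v=(2,-3)
2. t=2/3 → B at (4/3,0); v=(2,3)
3. t=11/6 → R at (5,11/2); v=(-2,3)

Final position: (5,11/2)
Wall sequence: LBR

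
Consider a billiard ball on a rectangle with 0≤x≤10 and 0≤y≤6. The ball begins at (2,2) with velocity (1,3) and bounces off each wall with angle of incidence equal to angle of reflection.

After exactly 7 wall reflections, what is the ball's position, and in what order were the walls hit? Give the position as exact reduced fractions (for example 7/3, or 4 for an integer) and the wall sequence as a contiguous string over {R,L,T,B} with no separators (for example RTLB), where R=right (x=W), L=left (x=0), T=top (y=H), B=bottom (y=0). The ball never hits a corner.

1. t=4/3 → T at (10/3,6); v=(1,-3)
2. t=2 → B at (16/3,0); v=(1,3)
3. t=2 → T at (22/3,6); v=(1,-3)
4. t=2 → B at (28/3,0); v=(1,3)
5. t=2/3 → R at (10,2); v=(-1,3)
6. t=4/3 → T at (26/3,6); v=(-1,-3)
7. t=2 → B at (20/3,0); v=(-1,3)

Final position: (20/3,0)
Wall sequence: TBTBRTB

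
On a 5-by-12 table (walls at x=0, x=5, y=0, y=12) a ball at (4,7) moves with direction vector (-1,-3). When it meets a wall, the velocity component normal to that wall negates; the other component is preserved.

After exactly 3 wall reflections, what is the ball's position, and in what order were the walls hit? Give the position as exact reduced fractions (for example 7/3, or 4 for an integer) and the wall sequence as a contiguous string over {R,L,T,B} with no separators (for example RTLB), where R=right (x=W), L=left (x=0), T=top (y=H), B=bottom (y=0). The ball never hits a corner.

1. t=7/3 → B at (5/3,0); v=(-1,3)
2. t=5/3 → L at (0,5); v=(1,3)
3. t=7/3 → T at (7/3,12); v=(1,-3)

Final position: (7/3,12)
Wall sequence: BLT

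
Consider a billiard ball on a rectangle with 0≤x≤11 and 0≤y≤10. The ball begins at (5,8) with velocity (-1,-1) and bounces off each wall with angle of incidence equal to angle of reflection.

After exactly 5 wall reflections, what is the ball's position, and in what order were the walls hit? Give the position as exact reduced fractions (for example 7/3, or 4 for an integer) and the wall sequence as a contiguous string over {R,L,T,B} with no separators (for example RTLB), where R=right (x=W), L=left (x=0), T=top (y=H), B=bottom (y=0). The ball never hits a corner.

1. t=5 → L at (0,3); v=(1,-1)
2. t=3 → B at (3,0); v=(1,1)
3. t=8 → R at (11,8); v=(-1,1)
4. t=2 → T at (9,10); v=(-1,-1)
5. t=9 → L at (0,1); v=(1,-1)

Final position: (0,1)
Wall sequence: LBRTL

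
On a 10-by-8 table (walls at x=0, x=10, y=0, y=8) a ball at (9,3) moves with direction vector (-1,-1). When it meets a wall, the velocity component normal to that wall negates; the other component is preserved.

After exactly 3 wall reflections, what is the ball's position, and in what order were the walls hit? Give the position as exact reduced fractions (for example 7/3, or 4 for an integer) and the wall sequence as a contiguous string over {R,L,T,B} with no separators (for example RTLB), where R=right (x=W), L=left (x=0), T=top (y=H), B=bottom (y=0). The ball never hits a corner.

1. t=3 → B at (6,0); v=(-1,1)
2. t=6 → L at (0,6); v=(1,1)
3. t=2 → T at (2,8); v=(1,-1)

Final position: (2,8)
Wall sequence: BLT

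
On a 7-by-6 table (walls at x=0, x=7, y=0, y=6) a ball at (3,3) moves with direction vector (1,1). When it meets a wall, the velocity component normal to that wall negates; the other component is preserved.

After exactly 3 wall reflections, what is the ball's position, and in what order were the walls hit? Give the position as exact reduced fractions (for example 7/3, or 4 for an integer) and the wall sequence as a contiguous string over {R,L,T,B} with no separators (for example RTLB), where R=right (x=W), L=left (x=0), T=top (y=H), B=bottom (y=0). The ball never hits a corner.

Final position: (2,0)
Wall sequence: TRB

1. t=3 → T at (6,6); v=(1,-1)
2. t=1 → R at (7,5); v=(-1,-1)
3. t=5 → B at (2,0); v=(-1,1)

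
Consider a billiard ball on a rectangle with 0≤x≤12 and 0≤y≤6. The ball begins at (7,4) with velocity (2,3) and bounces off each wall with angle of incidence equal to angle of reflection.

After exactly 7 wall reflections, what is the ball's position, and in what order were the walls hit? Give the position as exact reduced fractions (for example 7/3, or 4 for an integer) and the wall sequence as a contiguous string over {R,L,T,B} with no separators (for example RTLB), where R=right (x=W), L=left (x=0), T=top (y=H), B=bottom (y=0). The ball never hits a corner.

Final position: (1/3,6)
Wall sequence: TRBTBLT

1. t=2/3 → T at (25/3,6); v=(2,-3)
2. t=11/6 → R at (12,1/2); v=(-2,-3)
3. t=1/6 → B at (35/3,0); v=(-2,3)
4. t=2 → T at (23/3,6); v=(-2,-3)
5. t=2 → B at (11/3,0); v=(-2,3)
6. t=11/6 → L at (0,11/2); v=(2,3)
7. t=1/6 → T at (1/3,6); v=(2,-3)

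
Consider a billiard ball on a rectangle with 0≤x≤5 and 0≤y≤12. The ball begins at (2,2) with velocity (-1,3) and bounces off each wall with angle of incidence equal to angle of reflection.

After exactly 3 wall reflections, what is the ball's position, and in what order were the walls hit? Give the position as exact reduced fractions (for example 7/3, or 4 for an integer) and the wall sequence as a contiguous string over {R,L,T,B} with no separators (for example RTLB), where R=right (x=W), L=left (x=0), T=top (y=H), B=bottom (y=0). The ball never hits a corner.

1. t=2 → L at (0,8); v=(1,3)
2. t=4/3 → T at (4/3,12); v=(1,-3)
3. t=11/3 → R at (5,1); v=(-1,-3)

Final position: (5,1)
Wall sequence: LTR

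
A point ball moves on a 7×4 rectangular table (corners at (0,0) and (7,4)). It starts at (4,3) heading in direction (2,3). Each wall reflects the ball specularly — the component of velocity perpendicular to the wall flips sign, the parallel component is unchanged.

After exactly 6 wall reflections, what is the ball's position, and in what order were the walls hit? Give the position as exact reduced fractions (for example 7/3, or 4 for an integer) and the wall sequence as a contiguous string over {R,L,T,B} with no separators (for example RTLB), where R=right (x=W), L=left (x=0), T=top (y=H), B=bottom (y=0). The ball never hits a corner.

Final position: (0,2)
Wall sequence: TRBTBL

1. t=1/3 → T at (14/3,4); v=(2,-3)
2. t=7/6 → R at (7,1/2); v=(-2,-3)
3. t=1/6 → B at (20/3,0); v=(-2,3)
4. t=4/3 → T at (4,4); v=(-2,-3)
5. t=4/3 → B at (4/3,0); v=(-2,3)
6. t=2/3 → L at (0,2); v=(2,3)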